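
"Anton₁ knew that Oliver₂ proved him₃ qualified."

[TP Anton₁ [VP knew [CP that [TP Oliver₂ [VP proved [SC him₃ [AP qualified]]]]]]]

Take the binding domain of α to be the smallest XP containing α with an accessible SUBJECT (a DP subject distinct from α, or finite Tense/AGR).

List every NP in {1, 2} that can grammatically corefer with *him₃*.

*him* is a pronoun, so Principle B applies: it must be free in its binding domain.
Binding domain of *him₃*: the embedded TP, whose subject is Oliver₂.
*Anton₁* c-commands the pronoun but from outside its binding domain, and is not c-commanded by it → coindexation permitted.
*Oliver₂* c-commands the pronoun within its binding domain → coindexation would violate Principle B.

{1}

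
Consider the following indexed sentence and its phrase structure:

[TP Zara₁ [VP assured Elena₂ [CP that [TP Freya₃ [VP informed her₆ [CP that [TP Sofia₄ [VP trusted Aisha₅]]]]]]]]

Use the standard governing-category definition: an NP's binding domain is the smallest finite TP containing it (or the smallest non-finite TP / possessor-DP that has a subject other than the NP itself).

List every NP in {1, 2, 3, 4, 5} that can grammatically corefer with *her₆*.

*her* is a pronoun, so Principle B applies: it must be free in its binding domain.
Binding domain of *her₆*: the embedded TP, whose subject is Freya₃.
*Zara₁* c-commands the pronoun but from outside its binding domain, and is not c-commanded by it → coindexation permitted.
*Elena₂* c-commands the pronoun but from outside its binding domain, and is not c-commanded by it → coindexation permitted.
*Freya₃* c-commands the pronoun within its binding domain → coindexation would violate Principle B.
*Sofia₄*: the pronoun c-commands this R-expression → coindexation would violate Principle C on *Sofia₄*.
*Aisha₅*: the pronoun c-commands this R-expression → coindexation would violate Principle C on *Aisha₅*.

{1, 2}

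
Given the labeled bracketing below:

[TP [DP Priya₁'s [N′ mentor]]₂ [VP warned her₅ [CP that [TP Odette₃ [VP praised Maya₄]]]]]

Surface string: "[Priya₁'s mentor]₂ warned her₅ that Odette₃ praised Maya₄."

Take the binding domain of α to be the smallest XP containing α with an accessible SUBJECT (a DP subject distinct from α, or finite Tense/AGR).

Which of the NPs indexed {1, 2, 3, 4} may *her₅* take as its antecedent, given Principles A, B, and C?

*her* is a pronoun, so Principle B applies: it must be free in its binding domain.
Binding domain of *her₅*: the matrix TP, whose subject is [Priya₁'s mentor]₂.
*Priya₁* and the pronoun do not c-command one another → neither Principle B nor Principle C is at stake; coindexation permitted.
*[Priya₁'s mentor]₂* c-commands the pronoun within its binding domain → coindexation would violate Principle B.
*Odette₃*: the pronoun c-commands this R-expression → coindexation would violate Principle C on *Odette₃*.
*Maya₄*: the pronoun c-commands this R-expression → coindexation would violate Principle C on *Maya₄*.

{1}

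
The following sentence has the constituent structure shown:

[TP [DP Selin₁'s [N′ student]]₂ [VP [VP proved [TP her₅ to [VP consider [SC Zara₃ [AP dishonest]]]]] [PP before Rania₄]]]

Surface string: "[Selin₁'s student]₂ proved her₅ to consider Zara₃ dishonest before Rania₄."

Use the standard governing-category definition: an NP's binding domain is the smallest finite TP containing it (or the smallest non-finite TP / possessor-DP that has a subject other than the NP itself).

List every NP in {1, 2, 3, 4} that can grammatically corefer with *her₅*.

*her* is a pronoun, so Principle B applies: it must be free in its binding domain.
Binding domain of *her₅*: the matrix TP, whose subject is [Selin₁'s student]₂.
*Selin₁* and the pronoun do not c-command one another → neither Principle B nor Principle C is at stake; coindexation permitted.
*[Selin₁'s student]₂* c-commands the pronoun within its binding domain → coindexation would violate Principle B.
*Zara₃*: the pronoun c-commands this R-expression → coindexation would violate Principle C on *Zara₃*.
*Rania₄* and the pronoun do not c-command one another → neither Principle B nor Principle C is at stake; coindexation permitted.

{1, 4}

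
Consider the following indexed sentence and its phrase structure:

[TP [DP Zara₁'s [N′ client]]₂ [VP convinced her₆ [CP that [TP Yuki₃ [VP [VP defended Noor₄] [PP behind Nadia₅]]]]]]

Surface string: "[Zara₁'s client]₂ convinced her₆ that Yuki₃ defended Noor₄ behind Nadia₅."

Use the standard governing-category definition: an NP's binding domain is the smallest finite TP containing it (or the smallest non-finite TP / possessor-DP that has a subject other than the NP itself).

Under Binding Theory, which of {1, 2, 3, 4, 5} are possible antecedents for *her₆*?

{1}

*her* is a pronoun, so Principle B applies: it must be free in its binding domain.
Binding domain of *her₆*: the matrix TP, whose subject is [Zara₁'s client]₂.
*Zara₁* and the pronoun do not c-command one another → neither Principle B nor Principle C is at stake; coindexation permitted.
*[Zara₁'s client]₂* c-commands the pronoun within its binding domain → coindexation would violate Principle B.
*Yuki₃*: the pronoun c-commands this R-expression → coindexation would violate Principle C on *Yuki₃*.
*Noor₄*: the pronoun c-commands this R-expression → coindexation would violate Principle C on *Noor₄*.
*Nadia₅*: the pronoun c-commands this R-expression → coindexation would violate Principle C on *Nadia₅*.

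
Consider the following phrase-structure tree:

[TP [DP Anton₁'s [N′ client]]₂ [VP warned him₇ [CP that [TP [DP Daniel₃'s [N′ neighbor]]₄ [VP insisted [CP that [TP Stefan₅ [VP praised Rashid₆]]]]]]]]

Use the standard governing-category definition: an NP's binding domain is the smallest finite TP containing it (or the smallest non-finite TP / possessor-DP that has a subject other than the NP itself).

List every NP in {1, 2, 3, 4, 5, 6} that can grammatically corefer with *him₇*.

{1}

*him* is a pronoun, so Principle B applies: it must be free in its binding domain.
Binding domain of *him₇*: the matrix TP, whose subject is [Anton₁'s client]₂.
*Anton₁* and the pronoun do not c-command one another → neither Principle B nor Principle C is at stake; coindexation permitted.
*[Anton₁'s client]₂* c-commands the pronoun within its binding domain → coindexation would violate Principle B.
*Daniel₃*: the pronoun c-commands this R-expression → coindexation would violate Principle C on *Daniel₃*.
*[Daniel₃'s neighbor]₄*: the pronoun c-commands this R-expression → coindexation would violate Principle C on *[Daniel₃'s neighbor]₄*.
*Stefan₅*: the pronoun c-commands this R-expression → coindexation would violate Principle C on *Stefan₅*.
*Rashid₆*: the pronoun c-commands this R-expression → coindexation would violate Principle C on *Rashid₆*.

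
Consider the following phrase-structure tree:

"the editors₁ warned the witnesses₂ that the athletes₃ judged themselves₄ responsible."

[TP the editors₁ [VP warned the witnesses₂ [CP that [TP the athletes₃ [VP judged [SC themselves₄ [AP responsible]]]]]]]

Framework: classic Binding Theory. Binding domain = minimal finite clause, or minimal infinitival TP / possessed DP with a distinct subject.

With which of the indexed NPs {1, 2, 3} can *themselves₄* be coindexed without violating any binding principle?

*themselves* is an anaphor, so Principle A applies: it must be bound in its binding domain.
Binding domain of *themselves₄*: the embedded TP, whose subject is the athletes₃.
*the editors₁* c-commands the anaphor but is outside its binding domain → cannot satisfy Principle A.
*the witnesses₂* c-commands the anaphor but is outside its binding domain → cannot satisfy Principle A.
*the athletes₃* c-commands the anaphor within its binding domain → licit binder.

{3}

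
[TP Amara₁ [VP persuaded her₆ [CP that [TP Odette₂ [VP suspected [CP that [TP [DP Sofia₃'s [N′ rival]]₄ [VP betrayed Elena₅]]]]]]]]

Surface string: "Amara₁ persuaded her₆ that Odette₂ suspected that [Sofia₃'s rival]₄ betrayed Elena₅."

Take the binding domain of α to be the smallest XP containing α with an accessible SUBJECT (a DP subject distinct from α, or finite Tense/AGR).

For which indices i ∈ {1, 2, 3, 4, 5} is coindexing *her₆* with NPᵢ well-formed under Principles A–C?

*her* is a pronoun, so Principle B applies: it must be free in its binding domain.
Binding domain of *her₆*: the matrix TP, whose subject is Amara₁.
*Amara₁* c-commands the pronoun within its binding domain → coindexation would violate Principle B.
*Odette₂*: the pronoun c-commands this R-expression → coindexation would violate Principle C on *Odette₂*.
*Sofia₃*: the pronoun c-commands this R-expression → coindexation would violate Principle C on *Sofia₃*.
*[Sofia₃'s rival]₄*: the pronoun c-commands this R-expression → coindexation would violate Principle C on *[Sofia₃'s rival]₄*.
*Elena₅*: the pronoun c-commands this R-expression → coindexation would violate Principle C on *Elena₅*.

none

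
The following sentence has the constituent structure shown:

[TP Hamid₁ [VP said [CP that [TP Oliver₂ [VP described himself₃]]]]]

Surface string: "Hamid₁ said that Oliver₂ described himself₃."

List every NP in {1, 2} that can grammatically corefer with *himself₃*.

{2}

*himself* is an anaphor, so Principle A applies: it must be bound in its binding domain.
Binding domain of *himself₃*: the embedded TP, whose subject is Oliver₂.
*Hamid₁* c-commands the anaphor but is outside its binding domain → cannot satisfy Principle A.
*Oliver₂* c-commands the anaphor within its binding domain → licit binder.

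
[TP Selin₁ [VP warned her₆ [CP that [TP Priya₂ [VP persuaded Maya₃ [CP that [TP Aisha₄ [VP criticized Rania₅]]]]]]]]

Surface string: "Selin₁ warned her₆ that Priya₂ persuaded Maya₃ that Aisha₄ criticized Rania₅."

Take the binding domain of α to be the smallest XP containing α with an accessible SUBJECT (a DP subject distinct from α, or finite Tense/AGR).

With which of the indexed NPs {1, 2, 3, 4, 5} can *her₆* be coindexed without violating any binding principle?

*her* is a pronoun, so Principle B applies: it must be free in its binding domain.
Binding domain of *her₆*: the matrix TP, whose subject is Selin₁.
*Selin₁* c-commands the pronoun within its binding domain → coindexation would violate Principle B.
*Priya₂*: the pronoun c-commands this R-expression → coindexation would violate Principle C on *Priya₂*.
*Maya₃*: the pronoun c-commands this R-expression → coindexation would violate Principle C on *Maya₃*.
*Aisha₄*: the pronoun c-commands this R-expression → coindexation would violate Principle C on *Aisha₄*.
*Rania₅*: the pronoun c-commands this R-expression → coindexation would violate Principle C on *Rania₅*.

none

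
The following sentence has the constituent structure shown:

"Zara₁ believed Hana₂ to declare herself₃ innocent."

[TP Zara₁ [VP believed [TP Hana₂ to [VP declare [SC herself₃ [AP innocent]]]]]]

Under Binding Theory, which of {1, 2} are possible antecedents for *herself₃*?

{2}

*herself* is an anaphor, so Principle A applies: it must be bound in its binding domain.
Binding domain of *herself₃*: the embedded TP, whose subject is Hana₂.
*Zara₁* c-commands the anaphor but is outside its binding domain → cannot satisfy Principle A.
*Hana₂* c-commands the anaphor within its binding domain → licit binder.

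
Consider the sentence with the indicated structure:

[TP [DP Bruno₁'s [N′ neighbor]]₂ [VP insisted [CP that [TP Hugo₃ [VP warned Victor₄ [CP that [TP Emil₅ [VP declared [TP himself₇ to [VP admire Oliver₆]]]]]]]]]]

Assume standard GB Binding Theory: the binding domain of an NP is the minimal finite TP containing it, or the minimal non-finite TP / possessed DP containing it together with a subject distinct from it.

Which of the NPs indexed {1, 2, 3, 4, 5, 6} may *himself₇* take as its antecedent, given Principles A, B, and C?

*himself* is an anaphor, so Principle A applies: it must be bound in its binding domain.
Binding domain of *himself₇*: the embedded TP, whose subject is Emil₅.
*Bruno₁* does not c-command the anaphor → cannot bind it.
*[Bruno₁'s neighbor]₂* c-commands the anaphor but is outside its binding domain → cannot satisfy Principle A.
*Hugo₃* c-commands the anaphor but is outside its binding domain → cannot satisfy Principle A.
*Victor₄* c-commands the anaphor but is outside its binding domain → cannot satisfy Principle A.
*Emil₅* c-commands the anaphor within its binding domain → licit binder.
*Oliver₆* does not c-command the anaphor → cannot bind it.

{5}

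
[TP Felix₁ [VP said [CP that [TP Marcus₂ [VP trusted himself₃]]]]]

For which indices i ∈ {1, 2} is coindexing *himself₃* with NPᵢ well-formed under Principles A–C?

*himself* is an anaphor, so Principle A applies: it must be bound in its binding domain.
Binding domain of *himself₃*: the embedded TP, whose subject is Marcus₂.
*Felix₁* c-commands the anaphor but is outside its binding domain → cannot satisfy Principle A.
*Marcus₂* c-commands the anaphor within its binding domain → licit binder.

{2}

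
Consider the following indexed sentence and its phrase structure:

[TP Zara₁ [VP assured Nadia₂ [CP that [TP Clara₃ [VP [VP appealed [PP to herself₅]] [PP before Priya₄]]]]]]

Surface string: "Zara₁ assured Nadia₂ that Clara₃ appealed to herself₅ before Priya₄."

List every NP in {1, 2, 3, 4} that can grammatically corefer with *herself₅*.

{3}

*herself* is an anaphor, so Principle A applies: it must be bound in its binding domain.
Binding domain of *herself₅*: the embedded TP, whose subject is Clara₃.
*Zara₁* c-commands the anaphor but is outside its binding domain → cannot satisfy Principle A.
*Nadia₂* c-commands the anaphor but is outside its binding domain → cannot satisfy Principle A.
*Clara₃* c-commands the anaphor within its binding domain → licit binder.
*Priya₄* does not c-command the anaphor → cannot bind it.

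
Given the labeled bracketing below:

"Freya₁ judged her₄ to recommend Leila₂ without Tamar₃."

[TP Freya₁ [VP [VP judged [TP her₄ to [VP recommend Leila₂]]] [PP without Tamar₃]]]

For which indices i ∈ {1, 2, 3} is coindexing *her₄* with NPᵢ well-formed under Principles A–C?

{3}

*her* is a pronoun, so Principle B applies: it must be free in its binding domain.
Binding domain of *her₄*: the matrix TP, whose subject is Freya₁.
*Freya₁* c-commands the pronoun within its binding domain → coindexation would violate Principle B.
*Leila₂*: the pronoun c-commands this R-expression → coindexation would violate Principle C on *Leila₂*.
*Tamar₃* and the pronoun do not c-command one another → neither Principle B nor Principle C is at stake; coindexation permitted.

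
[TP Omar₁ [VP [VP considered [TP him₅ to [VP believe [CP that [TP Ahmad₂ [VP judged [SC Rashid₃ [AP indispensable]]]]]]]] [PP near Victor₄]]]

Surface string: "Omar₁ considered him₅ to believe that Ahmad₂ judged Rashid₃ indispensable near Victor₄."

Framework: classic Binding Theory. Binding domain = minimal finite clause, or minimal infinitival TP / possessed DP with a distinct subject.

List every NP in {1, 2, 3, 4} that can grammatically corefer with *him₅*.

*him* is a pronoun, so Principle B applies: it must be free in its binding domain.
Binding domain of *him₅*: the matrix TP, whose subject is Omar₁.
*Omar₁* c-commands the pronoun within its binding domain → coindexation would violate Principle B.
*Ahmad₂*: the pronoun c-commands this R-expression → coindexation would violate Principle C on *Ahmad₂*.
*Rashid₃*: the pronoun c-commands this R-expression → coindexation would violate Principle C on *Rashid₃*.
*Victor₄* and the pronoun do not c-command one another → neither Principle B nor Principle C is at stake; coindexation permitted.

{4}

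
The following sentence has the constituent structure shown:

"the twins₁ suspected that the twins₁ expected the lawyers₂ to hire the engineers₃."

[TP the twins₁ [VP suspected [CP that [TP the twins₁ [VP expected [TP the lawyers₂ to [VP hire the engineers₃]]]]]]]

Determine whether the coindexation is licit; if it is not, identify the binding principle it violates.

The two coindexed NPs are *the twins₁* (the lower occurrence) and *the twins₁* (the higher occurrence).
*the twins₁* (the lower occurrence) is an R-expression. Principle C requires it to be free everywhere.
*the twins₁* (the higher occurrence) c-commands it and carries the same index.
The R-expression is bound → Principle C violation.

Principle C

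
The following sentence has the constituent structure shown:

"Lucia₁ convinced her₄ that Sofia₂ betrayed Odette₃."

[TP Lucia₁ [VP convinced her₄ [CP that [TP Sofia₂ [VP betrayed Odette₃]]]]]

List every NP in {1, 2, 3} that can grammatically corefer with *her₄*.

*her* is a pronoun, so Principle B applies: it must be free in its binding domain.
Binding domain of *her₄*: the matrix TP, whose subject is Lucia₁.
*Lucia₁* c-commands the pronoun within its binding domain → coindexation would violate Principle B.
*Sofia₂*: the pronoun c-commands this R-expression → coindexation would violate Principle C on *Sofia₂*.
*Odette₃*: the pronoun c-commands this R-expression → coindexation would violate Principle C on *Odette₃*.

none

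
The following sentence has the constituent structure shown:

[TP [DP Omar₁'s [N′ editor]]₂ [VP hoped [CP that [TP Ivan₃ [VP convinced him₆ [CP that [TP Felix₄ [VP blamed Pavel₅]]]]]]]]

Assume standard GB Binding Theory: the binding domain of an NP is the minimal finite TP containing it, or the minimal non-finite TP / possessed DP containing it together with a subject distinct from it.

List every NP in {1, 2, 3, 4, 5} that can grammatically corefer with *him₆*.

{1, 2}

*him* is a pronoun, so Principle B applies: it must be free in its binding domain.
Binding domain of *him₆*: the embedded TP, whose subject is Ivan₃.
*Omar₁* and the pronoun do not c-command one another → neither Principle B nor Principle C is at stake; coindexation permitted.
*[Omar₁'s editor]₂* c-commands the pronoun but from outside its binding domain, and is not c-commanded by it → coindexation permitted.
*Ivan₃* c-commands the pronoun within its binding domain → coindexation would violate Principle B.
*Felix₄*: the pronoun c-commands this R-expression → coindexation would violate Principle C on *Felix₄*.
*Pavel₅*: the pronoun c-commands this R-expression → coindexation would violate Principle C on *Pavel₅*.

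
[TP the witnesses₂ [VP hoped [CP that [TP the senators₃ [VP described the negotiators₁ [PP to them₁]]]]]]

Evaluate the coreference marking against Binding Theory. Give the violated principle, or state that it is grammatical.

Principle B

The two coindexed NPs are *the negotiators₁* and *them₁*.
*them₁* is a pronoun. Its binding domain is the embedded TP, whose subject is the senators₃.
*the negotiators₁* c-commands it within that domain and carries the same index.
The pronoun is locally bound → Principle B violation.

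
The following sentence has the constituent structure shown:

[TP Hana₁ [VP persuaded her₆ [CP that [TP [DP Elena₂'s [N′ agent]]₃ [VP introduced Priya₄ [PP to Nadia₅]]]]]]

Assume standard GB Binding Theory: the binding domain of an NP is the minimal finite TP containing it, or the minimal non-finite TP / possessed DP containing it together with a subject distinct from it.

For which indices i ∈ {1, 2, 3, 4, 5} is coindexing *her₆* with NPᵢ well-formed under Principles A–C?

*her* is a pronoun, so Principle B applies: it must be free in its binding domain.
Binding domain of *her₆*: the matrix TP, whose subject is Hana₁.
*Hana₁* c-commands the pronoun within its binding domain → coindexation would violate Principle B.
*Elena₂*: the pronoun c-commands this R-expression → coindexation would violate Principle C on *Elena₂*.
*[Elena₂'s agent]₃*: the pronoun c-commands this R-expression → coindexation would violate Principle C on *[Elena₂'s agent]₃*.
*Priya₄*: the pronoun c-commands this R-expression → coindexation would violate Principle C on *Priya₄*.
*Nadia₅*: the pronoun c-commands this R-expression → coindexation would violate Principle C on *Nadia₅*.

none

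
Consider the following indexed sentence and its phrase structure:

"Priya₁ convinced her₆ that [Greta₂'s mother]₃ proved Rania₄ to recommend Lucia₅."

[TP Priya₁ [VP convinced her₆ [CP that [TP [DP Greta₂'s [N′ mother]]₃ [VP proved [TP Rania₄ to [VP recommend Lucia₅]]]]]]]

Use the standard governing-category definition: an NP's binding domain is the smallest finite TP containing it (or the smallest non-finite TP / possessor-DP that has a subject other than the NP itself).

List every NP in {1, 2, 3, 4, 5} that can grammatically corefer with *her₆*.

none

*her* is a pronoun, so Principle B applies: it must be free in its binding domain.
Binding domain of *her₆*: the matrix TP, whose subject is Priya₁.
*Priya₁* c-commands the pronoun within its binding domain → coindexation would violate Principle B.
*Greta₂*: the pronoun c-commands this R-expression → coindexation would violate Principle C on *Greta₂*.
*[Greta₂'s mother]₃*: the pronoun c-commands this R-expression → coindexation would violate Principle C on *[Greta₂'s mother]₃*.
*Rania₄*: the pronoun c-commands this R-expression → coindexation would violate Principle C on *Rania₄*.
*Lucia₅*: the pronoun c-commands this R-expression → coindexation would violate Principle C on *Lucia₅*.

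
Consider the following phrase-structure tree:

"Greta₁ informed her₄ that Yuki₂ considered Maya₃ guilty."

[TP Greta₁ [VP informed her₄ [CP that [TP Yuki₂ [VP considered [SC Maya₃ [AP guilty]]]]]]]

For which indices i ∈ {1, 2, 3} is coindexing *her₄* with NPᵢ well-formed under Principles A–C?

none

*her* is a pronoun, so Principle B applies: it must be free in its binding domain.
Binding domain of *her₄*: the matrix TP, whose subject is Greta₁.
*Greta₁* c-commands the pronoun within its binding domain → coindexation would violate Principle B.
*Yuki₂*: the pronoun c-commands this R-expression → coindexation would violate Principle C on *Yuki₂*.
*Maya₃*: the pronoun c-commands this R-expression → coindexation would violate Principle C on *Maya₃*.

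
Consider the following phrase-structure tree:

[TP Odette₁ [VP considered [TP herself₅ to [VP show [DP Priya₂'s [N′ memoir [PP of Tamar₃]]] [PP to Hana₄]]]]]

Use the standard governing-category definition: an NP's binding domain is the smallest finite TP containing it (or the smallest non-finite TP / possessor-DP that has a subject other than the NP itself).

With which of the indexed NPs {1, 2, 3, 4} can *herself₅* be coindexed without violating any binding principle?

{1}

*herself* is an anaphor, so Principle A applies: it must be bound in its binding domain.
Binding domain of *herself₅*: the matrix TP, whose subject is Odette₁.
*Odette₁* c-commands the anaphor within its binding domain → licit binder.
*Priya₂* does not c-command the anaphor → cannot bind it.
*Tamar₃* does not c-command the anaphor → cannot bind it.
*Hana₄* does not c-command the anaphor → cannot bind it.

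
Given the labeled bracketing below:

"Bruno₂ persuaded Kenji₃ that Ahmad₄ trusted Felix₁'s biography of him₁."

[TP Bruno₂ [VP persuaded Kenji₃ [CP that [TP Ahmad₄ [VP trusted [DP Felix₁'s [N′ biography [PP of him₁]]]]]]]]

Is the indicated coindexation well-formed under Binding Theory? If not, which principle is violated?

Principle B

The two coindexed NPs are *Felix₁* and *him₁*.
*him₁* is a pronoun. Its binding domain is the possessed DP, whose subject is Felix₁.
*Felix₁* c-commands it within that domain and carries the same index.
The pronoun is locally bound → Principle B violation.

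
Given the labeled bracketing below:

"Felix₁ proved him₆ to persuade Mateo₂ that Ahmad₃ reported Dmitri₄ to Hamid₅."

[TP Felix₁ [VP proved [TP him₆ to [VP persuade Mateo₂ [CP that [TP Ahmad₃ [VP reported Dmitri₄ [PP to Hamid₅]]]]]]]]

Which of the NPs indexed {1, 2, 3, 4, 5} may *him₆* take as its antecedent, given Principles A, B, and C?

none

*him* is a pronoun, so Principle B applies: it must be free in its binding domain.
Binding domain of *him₆*: the matrix TP, whose subject is Felix₁.
*Felix₁* c-commands the pronoun within its binding domain → coindexation would violate Principle B.
*Mateo₂*: the pronoun c-commands this R-expression → coindexation would violate Principle C on *Mateo₂*.
*Ahmad₃*: the pronoun c-commands this R-expression → coindexation would violate Principle C on *Ahmad₃*.
*Dmitri₄*: the pronoun c-commands this R-expression → coindexation would violate Principle C on *Dmitri₄*.
*Hamid₅*: the pronoun c-commands this R-expression → coindexation would violate Principle C on *Hamid₅*.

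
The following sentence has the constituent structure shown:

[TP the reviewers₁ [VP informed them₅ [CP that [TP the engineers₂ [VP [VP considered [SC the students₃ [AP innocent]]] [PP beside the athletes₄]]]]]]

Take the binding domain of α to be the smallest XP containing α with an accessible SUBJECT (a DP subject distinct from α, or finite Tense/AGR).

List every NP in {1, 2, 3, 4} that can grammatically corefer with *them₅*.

none

*them* is a pronoun, so Principle B applies: it must be free in its binding domain.
Binding domain of *them₅*: the matrix TP, whose subject is the reviewers₁.
*the reviewers₁* c-commands the pronoun within its binding domain → coindexation would violate Principle B.
*the engineers₂*: the pronoun c-commands this R-expression → coindexation would violate Principle C on *the engineers₂*.
*the students₃*: the pronoun c-commands this R-expression → coindexation would violate Principle C on *the students₃*.
*the athletes₄*: the pronoun c-commands this R-expression → coindexation would violate Principle C on *the athletes₄*.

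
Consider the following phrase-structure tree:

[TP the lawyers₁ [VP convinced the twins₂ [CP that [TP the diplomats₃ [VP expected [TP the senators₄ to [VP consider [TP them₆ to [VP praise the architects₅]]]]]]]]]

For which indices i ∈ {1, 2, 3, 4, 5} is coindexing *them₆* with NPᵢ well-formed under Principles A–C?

{1, 2, 3}

*them* is a pronoun, so Principle B applies: it must be free in its binding domain.
Binding domain of *them₆*: the embedded TP, whose subject is the senators₄.
*the lawyers₁* c-commands the pronoun but from outside its binding domain, and is not c-commanded by it → coindexation permitted.
*the twins₂* c-commands the pronoun but from outside its binding domain, and is not c-commanded by it → coindexation permitted.
*the diplomats₃* c-commands the pronoun but from outside its binding domain, and is not c-commanded by it → coindexation permitted.
*the senators₄* c-commands the pronoun within its binding domain → coindexation would violate Principle B.
*the architects₅*: the pronoun c-commands this R-expression → coindexation would violate Principle C on *the architects₅*.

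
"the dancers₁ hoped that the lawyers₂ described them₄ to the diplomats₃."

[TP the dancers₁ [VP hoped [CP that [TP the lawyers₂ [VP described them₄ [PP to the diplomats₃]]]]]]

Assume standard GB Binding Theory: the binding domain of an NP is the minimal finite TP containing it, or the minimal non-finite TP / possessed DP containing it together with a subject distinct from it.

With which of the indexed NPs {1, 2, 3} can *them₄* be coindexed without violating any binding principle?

{1}

*them* is a pronoun, so Principle B applies: it must be free in its binding domain.
Binding domain of *them₄*: the embedded TP, whose subject is the lawyers₂.
*the dancers₁* c-commands the pronoun but from outside its binding domain, and is not c-commanded by it → coindexation permitted.
*the lawyers₂* c-commands the pronoun within its binding domain → coindexation would violate Principle B.
*the diplomats₃*: the pronoun c-commands this R-expression → coindexation would violate Principle C on *the diplomats₃*.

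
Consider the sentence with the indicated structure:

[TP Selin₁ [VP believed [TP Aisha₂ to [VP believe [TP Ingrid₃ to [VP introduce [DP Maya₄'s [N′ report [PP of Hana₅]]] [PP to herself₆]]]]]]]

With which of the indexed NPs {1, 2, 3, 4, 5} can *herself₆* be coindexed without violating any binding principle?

{3}

*herself* is an anaphor, so Principle A applies: it must be bound in its binding domain.
Binding domain of *herself₆*: the embedded TP, whose subject is Ingrid₃.
*Selin₁* c-commands the anaphor but is outside its binding domain → cannot satisfy Principle A.
*Aisha₂* c-commands the anaphor but is outside its binding domain → cannot satisfy Principle A.
*Ingrid₃* c-commands the anaphor within its binding domain → licit binder.
*Maya₄* does not c-command the anaphor → cannot bind it.
*Hana₅* does not c-command the anaphor → cannot bind it.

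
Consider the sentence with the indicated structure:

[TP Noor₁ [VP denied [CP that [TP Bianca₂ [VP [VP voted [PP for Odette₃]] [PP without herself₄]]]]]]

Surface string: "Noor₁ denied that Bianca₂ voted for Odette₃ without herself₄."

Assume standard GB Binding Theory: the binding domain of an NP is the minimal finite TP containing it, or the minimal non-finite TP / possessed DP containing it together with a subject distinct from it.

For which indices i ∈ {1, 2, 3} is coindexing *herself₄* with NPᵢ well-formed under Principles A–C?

{2}

*herself* is an anaphor, so Principle A applies: it must be bound in its binding domain.
Binding domain of *herself₄*: the embedded TP, whose subject is Bianca₂.
*Noor₁* c-commands the anaphor but is outside its binding domain → cannot satisfy Principle A.
*Bianca₂* c-commands the anaphor within its binding domain → licit binder.
*Odette₃* does not c-command the anaphor → cannot bind it.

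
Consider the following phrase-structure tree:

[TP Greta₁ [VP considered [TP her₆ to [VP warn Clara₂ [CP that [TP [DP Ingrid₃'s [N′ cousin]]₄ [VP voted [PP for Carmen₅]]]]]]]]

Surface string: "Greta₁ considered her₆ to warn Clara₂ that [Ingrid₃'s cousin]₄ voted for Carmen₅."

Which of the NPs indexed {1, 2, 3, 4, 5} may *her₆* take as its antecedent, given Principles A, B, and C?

*her* is a pronoun, so Principle B applies: it must be free in its binding domain.
Binding domain of *her₆*: the matrix TP, whose subject is Greta₁.
*Greta₁* c-commands the pronoun within its binding domain → coindexation would violate Principle B.
*Clara₂*: the pronoun c-commands this R-expression → coindexation would violate Principle C on *Clara₂*.
*Ingrid₃*: the pronoun c-commands this R-expression → coindexation would violate Principle C on *Ingrid₃*.
*[Ingrid₃'s cousin]₄*: the pronoun c-commands this R-expression → coindexation would violate Principle C on *[Ingrid₃'s cousin]₄*.
*Carmen₅*: the pronoun c-commands this R-expression → coindexation would violate Principle C on *Carmen₅*.

none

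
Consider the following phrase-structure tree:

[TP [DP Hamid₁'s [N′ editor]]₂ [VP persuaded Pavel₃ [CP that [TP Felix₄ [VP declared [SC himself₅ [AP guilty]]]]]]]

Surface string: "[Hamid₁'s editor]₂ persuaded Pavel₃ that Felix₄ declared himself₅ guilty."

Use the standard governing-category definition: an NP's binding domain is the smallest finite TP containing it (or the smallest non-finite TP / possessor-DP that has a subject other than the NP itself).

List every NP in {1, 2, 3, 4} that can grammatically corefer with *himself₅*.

*himself* is an anaphor, so Principle A applies: it must be bound in its binding domain.
Binding domain of *himself₅*: the embedded TP, whose subject is Felix₄.
*Hamid₁* does not c-command the anaphor → cannot bind it.
*[Hamid₁'s editor]₂* c-commands the anaphor but is outside its binding domain → cannot satisfy Principle A.
*Pavel₃* c-commands the anaphor but is outside its binding domain → cannot satisfy Principle A.
*Felix₄* c-commands the anaphor within its binding domain → licit binder.

{4}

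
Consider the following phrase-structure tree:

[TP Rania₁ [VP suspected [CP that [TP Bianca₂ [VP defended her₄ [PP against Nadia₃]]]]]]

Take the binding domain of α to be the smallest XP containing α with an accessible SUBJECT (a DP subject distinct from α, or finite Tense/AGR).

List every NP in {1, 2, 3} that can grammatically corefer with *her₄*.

*her* is a pronoun, so Principle B applies: it must be free in its binding domain.
Binding domain of *her₄*: the embedded TP, whose subject is Bianca₂.
*Rania₁* c-commands the pronoun but from outside its binding domain, and is not c-commanded by it → coindexation permitted.
*Bianca₂* c-commands the pronoun within its binding domain → coindexation would violate Principle B.
*Nadia₃*: the pronoun c-commands this R-expression → coindexation would violate Principle C on *Nadia₃*.

{1}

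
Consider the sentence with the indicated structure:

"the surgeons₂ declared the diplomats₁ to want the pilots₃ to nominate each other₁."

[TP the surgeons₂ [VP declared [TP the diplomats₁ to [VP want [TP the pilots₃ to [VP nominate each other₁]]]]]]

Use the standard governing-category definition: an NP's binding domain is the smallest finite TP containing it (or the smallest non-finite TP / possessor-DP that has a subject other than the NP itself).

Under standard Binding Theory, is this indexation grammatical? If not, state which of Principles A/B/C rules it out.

The two coindexed NPs are *the diplomats₁* and *each other₁*.
*each other₁* is an anaphor. Principle A requires it to be bound within its binding domain — the embedded TP, whose subject is the pilots₃.
Within that domain it is c-commanded by *the pilots₃*, which does not share its index.
*the diplomats₁* does c-command the anaphor, but from outside its binding domain.
The anaphor is unbound in its domain → Principle A violation.

Principle A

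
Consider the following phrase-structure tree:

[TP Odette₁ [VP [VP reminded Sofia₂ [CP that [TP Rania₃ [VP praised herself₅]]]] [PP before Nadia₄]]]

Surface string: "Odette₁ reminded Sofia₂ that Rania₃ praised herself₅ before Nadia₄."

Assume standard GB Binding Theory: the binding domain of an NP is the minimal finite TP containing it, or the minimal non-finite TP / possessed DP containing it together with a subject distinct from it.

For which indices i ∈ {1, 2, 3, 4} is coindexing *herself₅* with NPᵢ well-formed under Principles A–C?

{3}

*herself* is an anaphor, so Principle A applies: it must be bound in its binding domain.
Binding domain of *herself₅*: the embedded TP, whose subject is Rania₃.
*Odette₁* c-commands the anaphor but is outside its binding domain → cannot satisfy Principle A.
*Sofia₂* c-commands the anaphor but is outside its binding domain → cannot satisfy Principle A.
*Rania₃* c-commands the anaphor within its binding domain → licit binder.
*Nadia₄* does not c-command the anaphor → cannot bind it.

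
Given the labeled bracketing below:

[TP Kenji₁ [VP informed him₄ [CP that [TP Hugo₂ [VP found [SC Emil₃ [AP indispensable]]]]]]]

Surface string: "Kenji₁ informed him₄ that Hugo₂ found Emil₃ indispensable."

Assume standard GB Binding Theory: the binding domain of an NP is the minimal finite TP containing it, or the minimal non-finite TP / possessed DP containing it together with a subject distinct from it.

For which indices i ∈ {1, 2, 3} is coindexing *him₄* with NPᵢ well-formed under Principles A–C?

none

*him* is a pronoun, so Principle B applies: it must be free in its binding domain.
Binding domain of *him₄*: the matrix TP, whose subject is Kenji₁.
*Kenji₁* c-commands the pronoun within its binding domain → coindexation would violate Principle B.
*Hugo₂*: the pronoun c-commands this R-expression → coindexation would violate Principle C on *Hugo₂*.
*Emil₃*: the pronoun c-commands this R-expression → coindexation would violate Principle C on *Emil₃*.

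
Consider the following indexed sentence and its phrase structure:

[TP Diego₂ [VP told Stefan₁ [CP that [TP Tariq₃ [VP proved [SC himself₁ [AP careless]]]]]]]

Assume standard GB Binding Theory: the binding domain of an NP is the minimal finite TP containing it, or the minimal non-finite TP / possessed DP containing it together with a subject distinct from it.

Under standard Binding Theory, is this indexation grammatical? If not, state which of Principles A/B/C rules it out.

The two coindexed NPs are *Stefan₁* and *himself₁*.
*himself₁* is an anaphor. Principle A requires it to be bound within its binding domain — the embedded TP, whose subject is Tariq₃.
Within that domain it is c-commanded by *Tariq₃*, which does not share its index.
*Stefan₁* does c-command the anaphor, but from outside its binding domain.
The anaphor is unbound in its domain → Principle A violation.

Principle A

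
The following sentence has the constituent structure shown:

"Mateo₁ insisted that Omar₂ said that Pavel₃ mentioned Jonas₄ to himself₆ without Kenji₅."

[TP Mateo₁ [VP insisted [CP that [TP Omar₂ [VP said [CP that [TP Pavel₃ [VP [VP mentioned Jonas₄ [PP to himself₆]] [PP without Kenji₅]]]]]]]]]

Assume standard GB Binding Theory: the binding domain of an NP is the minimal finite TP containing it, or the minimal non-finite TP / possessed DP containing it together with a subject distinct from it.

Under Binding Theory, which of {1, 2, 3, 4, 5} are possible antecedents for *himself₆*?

{3, 4}

*himself* is an anaphor, so Principle A applies: it must be bound in its binding domain.
Binding domain of *himself₆*: the embedded TP, whose subject is Pavel₃.
*Mateo₁* c-commands the anaphor but is outside its binding domain → cannot satisfy Principle A.
*Omar₂* c-commands the anaphor but is outside its binding domain → cannot satisfy Principle A.
*Pavel₃* c-commands the anaphor within its binding domain → licit binder.
*Jonas₄* c-commands the anaphor within its binding domain → licit binder.
*Kenji₅* does not c-command the anaphor → cannot bind it.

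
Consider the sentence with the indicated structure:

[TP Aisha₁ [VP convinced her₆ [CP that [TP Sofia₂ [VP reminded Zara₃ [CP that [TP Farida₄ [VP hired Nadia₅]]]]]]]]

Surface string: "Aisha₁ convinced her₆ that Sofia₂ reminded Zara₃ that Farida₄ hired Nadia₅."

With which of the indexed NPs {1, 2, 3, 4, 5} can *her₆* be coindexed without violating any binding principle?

none

*her* is a pronoun, so Principle B applies: it must be free in its binding domain.
Binding domain of *her₆*: the matrix TP, whose subject is Aisha₁.
*Aisha₁* c-commands the pronoun within its binding domain → coindexation would violate Principle B.
*Sofia₂*: the pronoun c-commands this R-expression → coindexation would violate Principle C on *Sofia₂*.
*Zara₃*: the pronoun c-commands this R-expression → coindexation would violate Principle C on *Zara₃*.
*Farida₄*: the pronoun c-commands this R-expression → coindexation would violate Principle C on *Farida₄*.
*Nadia₅*: the pronoun c-commands this R-expression → coindexation would violate Principle C on *Nadia₅*.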